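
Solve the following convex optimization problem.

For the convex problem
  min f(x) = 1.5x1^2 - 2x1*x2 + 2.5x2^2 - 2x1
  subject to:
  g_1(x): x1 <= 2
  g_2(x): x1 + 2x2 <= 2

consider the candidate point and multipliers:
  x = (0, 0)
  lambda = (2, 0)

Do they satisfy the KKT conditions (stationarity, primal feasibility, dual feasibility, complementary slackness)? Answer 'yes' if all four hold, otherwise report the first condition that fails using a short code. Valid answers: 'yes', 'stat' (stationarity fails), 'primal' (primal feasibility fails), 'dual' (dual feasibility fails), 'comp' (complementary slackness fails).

Gradient of f: grad f(x) = Q x + c = (-2, 0)
Constraint values g_i(x) = a_i^T x - b_i:
  g_1((0, 0)) = -2
  g_2((0, 0)) = -2
Stationarity residual: grad f(x) + sum_i lambda_i a_i = (0, 0)
  -> stationarity OK
Primal feasibility (all g_i <= 0): OK
Dual feasibility (all lambda_i >= 0): OK
Complementary slackness (lambda_i * g_i(x) = 0 for all i): FAILS

Verdict: the first failing condition is complementary_slackness -> comp.

comp


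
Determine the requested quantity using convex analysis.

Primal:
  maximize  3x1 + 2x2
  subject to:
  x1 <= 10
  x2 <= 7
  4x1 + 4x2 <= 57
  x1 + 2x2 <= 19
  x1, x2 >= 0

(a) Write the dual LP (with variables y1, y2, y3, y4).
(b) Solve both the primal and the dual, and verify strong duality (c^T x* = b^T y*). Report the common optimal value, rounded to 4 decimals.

The standard primal-dual pair for 'max c^T x s.t. A x <= b, x >= 0' is:
  Dual:  min b^T y  s.t.  A^T y >= c,  y >= 0.

So the dual LP is:
  minimize  10y1 + 7y2 + 57y3 + 19y4
  subject to:
    y1 + 4y3 + y4 >= 3
    y2 + 4y3 + 2y4 >= 2
    y1, y2, y3, y4 >= 0

Solving the primal: x* = (10, 4.25).
  primal value c^T x* = 38.5.
Solving the dual: y* = (1, 0, 0.5, 0).
  dual value b^T y* = 38.5.
Strong duality: c^T x* = b^T y*. Confirmed.

38.5


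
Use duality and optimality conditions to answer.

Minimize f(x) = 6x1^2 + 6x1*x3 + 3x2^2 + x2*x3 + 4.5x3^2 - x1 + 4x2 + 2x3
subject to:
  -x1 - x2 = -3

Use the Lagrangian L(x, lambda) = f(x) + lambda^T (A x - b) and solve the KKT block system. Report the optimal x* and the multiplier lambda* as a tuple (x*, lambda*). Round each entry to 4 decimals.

Form the Lagrangian:
  L(x, lambda) = (1/2) x^T Q x + c^T x + lambda^T (A x - b)
Stationarity (grad_x L = 0): Q x + c + A^T lambda = 0.
Primal feasibility: A x = b.

This gives the KKT block system:
  [ Q   A^T ] [ x     ]   [-c ]
  [ A    0  ] [ lambda ] = [ b ]

Solving the linear system:
  x*      = (1.6934, 1.3066, -1.4964)
  lambda* = (10.3431)
  f(x*)   = 15.7847

x* = (1.6934, 1.3066, -1.4964), lambda* = (10.3431)


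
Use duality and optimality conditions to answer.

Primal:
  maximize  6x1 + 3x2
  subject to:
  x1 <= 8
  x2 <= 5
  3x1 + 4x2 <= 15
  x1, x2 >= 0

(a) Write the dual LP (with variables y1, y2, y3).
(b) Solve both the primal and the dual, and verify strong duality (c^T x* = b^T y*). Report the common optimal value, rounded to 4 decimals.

The standard primal-dual pair for 'max c^T x s.t. A x <= b, x >= 0' is:
  Dual:  min b^T y  s.t.  A^T y >= c,  y >= 0.

So the dual LP is:
  minimize  8y1 + 5y2 + 15y3
  subject to:
    y1 + 3y3 >= 6
    y2 + 4y3 >= 3
    y1, y2, y3 >= 0

Solving the primal: x* = (5, 0).
  primal value c^T x* = 30.
Solving the dual: y* = (0, 0, 2).
  dual value b^T y* = 30.
Strong duality: c^T x* = b^T y*. Confirmed.

30


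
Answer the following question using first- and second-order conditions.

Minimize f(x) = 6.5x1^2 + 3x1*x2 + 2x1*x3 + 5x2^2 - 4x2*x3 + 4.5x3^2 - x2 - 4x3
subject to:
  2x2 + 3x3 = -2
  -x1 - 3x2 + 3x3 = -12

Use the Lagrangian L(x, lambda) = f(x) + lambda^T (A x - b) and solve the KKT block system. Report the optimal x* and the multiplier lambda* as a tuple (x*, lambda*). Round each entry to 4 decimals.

Form the Lagrangian:
  L(x, lambda) = (1/2) x^T Q x + c^T x + lambda^T (A x - b)
Stationarity (grad_x L = 0): Q x + c + A^T lambda = 0.
Primal feasibility: A x = b.

This gives the KKT block system:
  [ Q   A^T ] [ x     ]   [-c ]
  [ A    0  ] [ lambda ] = [ b ]

Solving the linear system:
  x*      = (0.5646, 1.8871, -1.9247)
  lambda* = (0.0956, 9.1516)
  f(x*)   = 57.911

x* = (0.5646, 1.8871, -1.9247), lambda* = (0.0956, 9.1516)


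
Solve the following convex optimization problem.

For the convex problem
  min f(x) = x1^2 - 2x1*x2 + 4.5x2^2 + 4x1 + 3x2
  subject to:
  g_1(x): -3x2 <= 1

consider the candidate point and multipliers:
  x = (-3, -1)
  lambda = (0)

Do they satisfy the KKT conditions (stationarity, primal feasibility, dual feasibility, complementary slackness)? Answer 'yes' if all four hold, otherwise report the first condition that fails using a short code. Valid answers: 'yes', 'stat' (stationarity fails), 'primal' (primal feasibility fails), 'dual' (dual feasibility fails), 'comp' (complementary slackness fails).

Gradient of f: grad f(x) = Q x + c = (0, 0)
Constraint values g_i(x) = a_i^T x - b_i:
  g_1((-3, -1)) = 2
Stationarity residual: grad f(x) + sum_i lambda_i a_i = (0, 0)
  -> stationarity OK
Primal feasibility (all g_i <= 0): FAILS
Dual feasibility (all lambda_i >= 0): OK
Complementary slackness (lambda_i * g_i(x) = 0 for all i): OK

Verdict: the first failing condition is primal_feasibility -> primal.

primal


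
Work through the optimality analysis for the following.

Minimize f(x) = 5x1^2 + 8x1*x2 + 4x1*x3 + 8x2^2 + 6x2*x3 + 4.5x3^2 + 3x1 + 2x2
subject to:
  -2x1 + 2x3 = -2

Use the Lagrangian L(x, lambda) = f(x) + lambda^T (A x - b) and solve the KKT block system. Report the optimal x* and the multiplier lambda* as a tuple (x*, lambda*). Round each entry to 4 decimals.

Form the Lagrangian:
  L(x, lambda) = (1/2) x^T Q x + c^T x + lambda^T (A x - b)
Stationarity (grad_x L = 0): Q x + c + A^T lambda = 0.
Primal feasibility: A x = b.

This gives the KKT block system:
  [ Q   A^T ] [ x     ]   [-c ]
  [ A    0  ] [ lambda ] = [ b ]

Solving the linear system:
  x*      = (0.4407, -0.1356, -0.5593)
  lambda* = (2.0424)
  f(x*)   = 2.5678

x* = (0.4407, -0.1356, -0.5593), lambda* = (2.0424)


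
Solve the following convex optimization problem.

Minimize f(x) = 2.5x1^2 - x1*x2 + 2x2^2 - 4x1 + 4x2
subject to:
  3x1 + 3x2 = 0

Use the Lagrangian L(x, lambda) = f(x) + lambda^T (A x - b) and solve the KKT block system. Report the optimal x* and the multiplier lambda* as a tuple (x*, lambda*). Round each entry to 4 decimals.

Form the Lagrangian:
  L(x, lambda) = (1/2) x^T Q x + c^T x + lambda^T (A x - b)
Stationarity (grad_x L = 0): Q x + c + A^T lambda = 0.
Primal feasibility: A x = b.

This gives the KKT block system:
  [ Q   A^T ] [ x     ]   [-c ]
  [ A    0  ] [ lambda ] = [ b ]

Solving the linear system:
  x*      = (0.7273, -0.7273)
  lambda* = (-0.1212)
  f(x*)   = -2.9091

x* = (0.7273, -0.7273), lambda* = (-0.1212)


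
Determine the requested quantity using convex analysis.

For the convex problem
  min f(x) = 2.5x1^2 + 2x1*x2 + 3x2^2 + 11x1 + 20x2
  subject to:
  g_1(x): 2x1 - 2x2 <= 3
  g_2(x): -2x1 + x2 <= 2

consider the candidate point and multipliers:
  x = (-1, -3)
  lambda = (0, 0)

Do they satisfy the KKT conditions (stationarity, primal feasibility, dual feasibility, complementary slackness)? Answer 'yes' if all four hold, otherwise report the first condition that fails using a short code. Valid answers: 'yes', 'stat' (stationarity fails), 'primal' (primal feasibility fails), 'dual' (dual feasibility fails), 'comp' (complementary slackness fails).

Gradient of f: grad f(x) = Q x + c = (0, 0)
Constraint values g_i(x) = a_i^T x - b_i:
  g_1((-1, -3)) = 1
  g_2((-1, -3)) = -3
Stationarity residual: grad f(x) + sum_i lambda_i a_i = (0, 0)
  -> stationarity OK
Primal feasibility (all g_i <= 0): FAILS
Dual feasibility (all lambda_i >= 0): OK
Complementary slackness (lambda_i * g_i(x) = 0 for all i): OK

Verdict: the first failing condition is primal_feasibility -> primal.

primal


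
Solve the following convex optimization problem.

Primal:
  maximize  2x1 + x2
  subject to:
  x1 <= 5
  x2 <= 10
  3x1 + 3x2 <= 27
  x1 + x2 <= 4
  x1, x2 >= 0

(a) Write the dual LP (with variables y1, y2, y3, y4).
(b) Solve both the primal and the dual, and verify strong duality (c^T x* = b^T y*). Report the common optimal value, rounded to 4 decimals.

The standard primal-dual pair for 'max c^T x s.t. A x <= b, x >= 0' is:
  Dual:  min b^T y  s.t.  A^T y >= c,  y >= 0.

So the dual LP is:
  minimize  5y1 + 10y2 + 27y3 + 4y4
  subject to:
    y1 + 3y3 + y4 >= 2
    y2 + 3y3 + y4 >= 1
    y1, y2, y3, y4 >= 0

Solving the primal: x* = (4, 0).
  primal value c^T x* = 8.
Solving the dual: y* = (0, 0, 0, 2).
  dual value b^T y* = 8.
Strong duality: c^T x* = b^T y*. Confirmed.

8


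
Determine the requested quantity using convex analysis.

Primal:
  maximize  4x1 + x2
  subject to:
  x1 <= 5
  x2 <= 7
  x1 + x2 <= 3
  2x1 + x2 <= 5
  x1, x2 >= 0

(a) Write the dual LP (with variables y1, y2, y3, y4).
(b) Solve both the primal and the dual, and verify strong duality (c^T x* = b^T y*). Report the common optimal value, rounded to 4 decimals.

The standard primal-dual pair for 'max c^T x s.t. A x <= b, x >= 0' is:
  Dual:  min b^T y  s.t.  A^T y >= c,  y >= 0.

So the dual LP is:
  minimize  5y1 + 7y2 + 3y3 + 5y4
  subject to:
    y1 + y3 + 2y4 >= 4
    y2 + y3 + y4 >= 1
    y1, y2, y3, y4 >= 0

Solving the primal: x* = (2.5, 0).
  primal value c^T x* = 10.
Solving the dual: y* = (0, 0, 0, 2).
  dual value b^T y* = 10.
Strong duality: c^T x* = b^T y*. Confirmed.

10


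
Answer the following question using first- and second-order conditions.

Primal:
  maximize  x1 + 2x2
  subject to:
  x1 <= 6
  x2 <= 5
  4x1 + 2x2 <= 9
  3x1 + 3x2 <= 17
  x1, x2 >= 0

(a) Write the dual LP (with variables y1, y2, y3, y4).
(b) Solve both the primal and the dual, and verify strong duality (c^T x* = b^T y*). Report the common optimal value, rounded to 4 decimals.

The standard primal-dual pair for 'max c^T x s.t. A x <= b, x >= 0' is:
  Dual:  min b^T y  s.t.  A^T y >= c,  y >= 0.

So the dual LP is:
  minimize  6y1 + 5y2 + 9y3 + 17y4
  subject to:
    y1 + 4y3 + 3y4 >= 1
    y2 + 2y3 + 3y4 >= 2
    y1, y2, y3, y4 >= 0

Solving the primal: x* = (0, 4.5).
  primal value c^T x* = 9.
Solving the dual: y* = (0, 0, 1, 0).
  dual value b^T y* = 9.
Strong duality: c^T x* = b^T y*. Confirmed.

9


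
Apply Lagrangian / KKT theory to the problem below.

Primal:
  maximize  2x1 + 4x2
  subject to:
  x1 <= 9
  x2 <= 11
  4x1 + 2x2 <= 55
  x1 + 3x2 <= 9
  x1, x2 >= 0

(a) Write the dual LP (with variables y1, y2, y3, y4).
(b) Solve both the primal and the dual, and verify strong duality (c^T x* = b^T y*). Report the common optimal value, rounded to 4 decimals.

The standard primal-dual pair for 'max c^T x s.t. A x <= b, x >= 0' is:
  Dual:  min b^T y  s.t.  A^T y >= c,  y >= 0.

So the dual LP is:
  minimize  9y1 + 11y2 + 55y3 + 9y4
  subject to:
    y1 + 4y3 + y4 >= 2
    y2 + 2y3 + 3y4 >= 4
    y1, y2, y3, y4 >= 0

Solving the primal: x* = (9, 0).
  primal value c^T x* = 18.
Solving the dual: y* = (0.6667, 0, 0, 1.3333).
  dual value b^T y* = 18.
Strong duality: c^T x* = b^T y*. Confirmed.

18


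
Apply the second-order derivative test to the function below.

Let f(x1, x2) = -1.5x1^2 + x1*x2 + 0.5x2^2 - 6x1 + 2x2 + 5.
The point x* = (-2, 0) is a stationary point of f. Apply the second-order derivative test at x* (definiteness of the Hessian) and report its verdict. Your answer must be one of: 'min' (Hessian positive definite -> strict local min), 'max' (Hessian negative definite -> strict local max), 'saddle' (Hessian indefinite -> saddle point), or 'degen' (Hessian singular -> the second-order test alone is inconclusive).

Compute the Hessian H = grad^2 f:
  H = [[-3, 1], [1, 1]]
Verify stationarity: grad f(x*) = H x* + g = (0, 0).
Eigenvalues of H: -3.2361, 1.2361.
Eigenvalues have mixed signs, so H is indefinite -> x* is a saddle point.

saddle


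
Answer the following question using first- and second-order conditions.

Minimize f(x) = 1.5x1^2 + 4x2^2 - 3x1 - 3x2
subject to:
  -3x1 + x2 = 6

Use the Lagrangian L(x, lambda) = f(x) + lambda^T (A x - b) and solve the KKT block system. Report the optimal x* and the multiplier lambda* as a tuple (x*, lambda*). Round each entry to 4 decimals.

Form the Lagrangian:
  L(x, lambda) = (1/2) x^T Q x + c^T x + lambda^T (A x - b)
Stationarity (grad_x L = 0): Q x + c + A^T lambda = 0.
Primal feasibility: A x = b.

This gives the KKT block system:
  [ Q   A^T ] [ x     ]   [-c ]
  [ A    0  ] [ lambda ] = [ b ]

Solving the linear system:
  x*      = (-1.76, 0.72)
  lambda* = (-2.76)
  f(x*)   = 9.84

x* = (-1.76, 0.72), lambda* = (-2.76)


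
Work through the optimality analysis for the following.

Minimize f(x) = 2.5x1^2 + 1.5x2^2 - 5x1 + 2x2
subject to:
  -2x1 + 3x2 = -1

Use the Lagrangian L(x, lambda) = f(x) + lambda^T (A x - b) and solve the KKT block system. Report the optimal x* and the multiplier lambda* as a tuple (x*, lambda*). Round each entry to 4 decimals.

Form the Lagrangian:
  L(x, lambda) = (1/2) x^T Q x + c^T x + lambda^T (A x - b)
Stationarity (grad_x L = 0): Q x + c + A^T lambda = 0.
Primal feasibility: A x = b.

This gives the KKT block system:
  [ Q   A^T ] [ x     ]   [-c ]
  [ A    0  ] [ lambda ] = [ b ]

Solving the linear system:
  x*      = (0.6842, 0.1228)
  lambda* = (-0.7895)
  f(x*)   = -1.9825

x* = (0.6842, 0.1228), lambda* = (-0.7895)


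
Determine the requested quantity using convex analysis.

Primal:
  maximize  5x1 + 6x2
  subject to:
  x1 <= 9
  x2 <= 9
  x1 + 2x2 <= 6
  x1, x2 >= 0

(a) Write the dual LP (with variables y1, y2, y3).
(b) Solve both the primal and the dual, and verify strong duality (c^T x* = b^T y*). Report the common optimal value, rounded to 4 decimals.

The standard primal-dual pair for 'max c^T x s.t. A x <= b, x >= 0' is:
  Dual:  min b^T y  s.t.  A^T y >= c,  y >= 0.

So the dual LP is:
  minimize  9y1 + 9y2 + 6y3
  subject to:
    y1 + y3 >= 5
    y2 + 2y3 >= 6
    y1, y2, y3 >= 0

Solving the primal: x* = (6, 0).
  primal value c^T x* = 30.
Solving the dual: y* = (0, 0, 5).
  dual value b^T y* = 30.
Strong duality: c^T x* = b^T y*. Confirmed.

30


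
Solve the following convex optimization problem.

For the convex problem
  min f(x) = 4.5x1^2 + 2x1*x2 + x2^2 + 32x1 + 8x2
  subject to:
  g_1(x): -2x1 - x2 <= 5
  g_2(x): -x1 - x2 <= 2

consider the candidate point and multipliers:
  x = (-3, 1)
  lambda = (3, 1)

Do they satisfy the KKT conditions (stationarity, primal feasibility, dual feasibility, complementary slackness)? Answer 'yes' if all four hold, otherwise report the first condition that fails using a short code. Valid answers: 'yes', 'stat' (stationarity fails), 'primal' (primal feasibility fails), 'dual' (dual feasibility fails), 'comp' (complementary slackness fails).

Gradient of f: grad f(x) = Q x + c = (7, 4)
Constraint values g_i(x) = a_i^T x - b_i:
  g_1((-3, 1)) = 0
  g_2((-3, 1)) = 0
Stationarity residual: grad f(x) + sum_i lambda_i a_i = (0, 0)
  -> stationarity OK
Primal feasibility (all g_i <= 0): OK
Dual feasibility (all lambda_i >= 0): OK
Complementary slackness (lambda_i * g_i(x) = 0 for all i): OK

Verdict: yes, KKT holds.

yes


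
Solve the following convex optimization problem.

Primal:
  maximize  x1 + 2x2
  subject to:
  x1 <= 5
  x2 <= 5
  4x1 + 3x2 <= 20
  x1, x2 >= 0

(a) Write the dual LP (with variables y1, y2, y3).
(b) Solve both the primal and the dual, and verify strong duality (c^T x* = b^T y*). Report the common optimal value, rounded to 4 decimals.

The standard primal-dual pair for 'max c^T x s.t. A x <= b, x >= 0' is:
  Dual:  min b^T y  s.t.  A^T y >= c,  y >= 0.

So the dual LP is:
  minimize  5y1 + 5y2 + 20y3
  subject to:
    y1 + 4y3 >= 1
    y2 + 3y3 >= 2
    y1, y2, y3 >= 0

Solving the primal: x* = (1.25, 5).
  primal value c^T x* = 11.25.
Solving the dual: y* = (0, 1.25, 0.25).
  dual value b^T y* = 11.25.
Strong duality: c^T x* = b^T y*. Confirmed.

11.25


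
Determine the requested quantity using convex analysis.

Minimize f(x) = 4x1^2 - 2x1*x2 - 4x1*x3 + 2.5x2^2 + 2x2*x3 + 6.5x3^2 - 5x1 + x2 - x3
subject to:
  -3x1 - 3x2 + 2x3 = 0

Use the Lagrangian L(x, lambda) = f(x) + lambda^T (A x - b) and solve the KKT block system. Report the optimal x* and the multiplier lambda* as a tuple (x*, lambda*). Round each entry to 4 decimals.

Form the Lagrangian:
  L(x, lambda) = (1/2) x^T Q x + c^T x + lambda^T (A x - b)
Stationarity (grad_x L = 0): Q x + c + A^T lambda = 0.
Primal feasibility: A x = b.

This gives the KKT block system:
  [ Q   A^T ] [ x     ]   [-c ]
  [ A    0  ] [ lambda ] = [ b ]

Solving the linear system:
  x*      = (0.5826, -0.3386, 0.366)
  lambda* = (-0.3754)
  f(x*)   = -1.8088

x* = (0.5826, -0.3386, 0.366), lambda* = (-0.3754)


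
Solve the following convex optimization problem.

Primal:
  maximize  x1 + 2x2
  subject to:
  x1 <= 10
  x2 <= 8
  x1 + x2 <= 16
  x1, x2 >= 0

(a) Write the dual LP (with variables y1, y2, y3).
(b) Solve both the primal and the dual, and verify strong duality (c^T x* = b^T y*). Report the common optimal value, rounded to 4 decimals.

The standard primal-dual pair for 'max c^T x s.t. A x <= b, x >= 0' is:
  Dual:  min b^T y  s.t.  A^T y >= c,  y >= 0.

So the dual LP is:
  minimize  10y1 + 8y2 + 16y3
  subject to:
    y1 + y3 >= 1
    y2 + y3 >= 2
    y1, y2, y3 >= 0

Solving the primal: x* = (8, 8).
  primal value c^T x* = 24.
Solving the dual: y* = (0, 1, 1).
  dual value b^T y* = 24.
Strong duality: c^T x* = b^T y*. Confirmed.

24


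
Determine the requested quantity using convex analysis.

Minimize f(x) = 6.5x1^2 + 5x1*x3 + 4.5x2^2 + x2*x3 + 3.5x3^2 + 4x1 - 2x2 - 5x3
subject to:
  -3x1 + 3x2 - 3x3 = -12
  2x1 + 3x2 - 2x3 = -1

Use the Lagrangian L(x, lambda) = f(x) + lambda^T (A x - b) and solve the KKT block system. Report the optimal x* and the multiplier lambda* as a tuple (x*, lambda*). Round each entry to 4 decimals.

Form the Lagrangian:
  L(x, lambda) = (1/2) x^T Q x + c^T x + lambda^T (A x - b)
Stationarity (grad_x L = 0): Q x + c + A^T lambda = 0.
Primal feasibility: A x = b.

This gives the KKT block system:
  [ Q   A^T ] [ x     ]   [-c ]
  [ A    0  ] [ lambda ] = [ b ]

Solving the linear system:
  x*      = (1.9379, -0.7516, 1.3106)
  lambda* = (8.1429, -5.6584)
  f(x*)   = 47.3789

x* = (1.9379, -0.7516, 1.3106), lambda* = (8.1429, -5.6584)


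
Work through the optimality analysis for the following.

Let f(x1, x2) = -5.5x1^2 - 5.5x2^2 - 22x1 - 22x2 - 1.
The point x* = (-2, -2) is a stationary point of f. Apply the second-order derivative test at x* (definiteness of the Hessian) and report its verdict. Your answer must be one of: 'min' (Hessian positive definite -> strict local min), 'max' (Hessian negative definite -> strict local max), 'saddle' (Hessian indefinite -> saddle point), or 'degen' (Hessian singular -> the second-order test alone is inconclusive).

Compute the Hessian H = grad^2 f:
  H = [[-11, 0], [0, -11]]
Verify stationarity: grad f(x*) = H x* + g = (0, 0).
Eigenvalues of H: -11, -11.
Both eigenvalues < 0, so H is negative definite -> x* is a strict local max.

max


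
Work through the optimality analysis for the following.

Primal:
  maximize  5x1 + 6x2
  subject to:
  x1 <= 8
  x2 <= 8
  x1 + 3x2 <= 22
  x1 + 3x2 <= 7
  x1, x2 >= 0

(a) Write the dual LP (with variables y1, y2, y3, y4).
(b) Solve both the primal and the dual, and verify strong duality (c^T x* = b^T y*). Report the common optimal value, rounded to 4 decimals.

The standard primal-dual pair for 'max c^T x s.t. A x <= b, x >= 0' is:
  Dual:  min b^T y  s.t.  A^T y >= c,  y >= 0.

So the dual LP is:
  minimize  8y1 + 8y2 + 22y3 + 7y4
  subject to:
    y1 + y3 + y4 >= 5
    y2 + 3y3 + 3y4 >= 6
    y1, y2, y3, y4 >= 0

Solving the primal: x* = (7, 0).
  primal value c^T x* = 35.
Solving the dual: y* = (0, 0, 0, 5).
  dual value b^T y* = 35.
Strong duality: c^T x* = b^T y*. Confirmed.

35


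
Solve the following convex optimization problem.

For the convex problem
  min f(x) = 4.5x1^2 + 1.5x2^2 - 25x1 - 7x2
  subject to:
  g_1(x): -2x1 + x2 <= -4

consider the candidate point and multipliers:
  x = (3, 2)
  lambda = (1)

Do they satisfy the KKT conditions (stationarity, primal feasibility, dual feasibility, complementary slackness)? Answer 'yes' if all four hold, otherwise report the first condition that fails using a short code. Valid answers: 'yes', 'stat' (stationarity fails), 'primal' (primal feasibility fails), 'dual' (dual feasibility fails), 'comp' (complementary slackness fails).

Gradient of f: grad f(x) = Q x + c = (2, -1)
Constraint values g_i(x) = a_i^T x - b_i:
  g_1((3, 2)) = 0
Stationarity residual: grad f(x) + sum_i lambda_i a_i = (0, 0)
  -> stationarity OK
Primal feasibility (all g_i <= 0): OK
Dual feasibility (all lambda_i >= 0): OK
Complementary slackness (lambda_i * g_i(x) = 0 for all i): OK

Verdict: yes, KKT holds.

yes


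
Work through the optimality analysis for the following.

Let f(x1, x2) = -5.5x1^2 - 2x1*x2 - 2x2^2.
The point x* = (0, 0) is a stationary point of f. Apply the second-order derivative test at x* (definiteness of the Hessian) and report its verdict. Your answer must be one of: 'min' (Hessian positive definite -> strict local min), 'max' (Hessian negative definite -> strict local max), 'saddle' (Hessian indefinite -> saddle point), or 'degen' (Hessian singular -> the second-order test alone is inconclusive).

Compute the Hessian H = grad^2 f:
  H = [[-11, -2], [-2, -4]]
Verify stationarity: grad f(x*) = H x* + g = (0, 0).
Eigenvalues of H: -11.5311, -3.4689.
Both eigenvalues < 0, so H is negative definite -> x* is a strict local max.

max


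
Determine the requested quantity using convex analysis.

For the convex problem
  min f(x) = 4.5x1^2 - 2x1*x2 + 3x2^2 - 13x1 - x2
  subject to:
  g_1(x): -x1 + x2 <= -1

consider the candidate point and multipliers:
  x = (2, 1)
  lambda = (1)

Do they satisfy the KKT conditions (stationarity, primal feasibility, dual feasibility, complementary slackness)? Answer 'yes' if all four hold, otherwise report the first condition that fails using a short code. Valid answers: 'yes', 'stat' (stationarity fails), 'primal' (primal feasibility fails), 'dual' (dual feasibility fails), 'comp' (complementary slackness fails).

Gradient of f: grad f(x) = Q x + c = (3, 1)
Constraint values g_i(x) = a_i^T x - b_i:
  g_1((2, 1)) = 0
Stationarity residual: grad f(x) + sum_i lambda_i a_i = (2, 2)
  -> stationarity FAILS
Primal feasibility (all g_i <= 0): OK
Dual feasibility (all lambda_i >= 0): OK
Complementary slackness (lambda_i * g_i(x) = 0 for all i): OK

Verdict: the first failing condition is stationarity -> stat.

stat


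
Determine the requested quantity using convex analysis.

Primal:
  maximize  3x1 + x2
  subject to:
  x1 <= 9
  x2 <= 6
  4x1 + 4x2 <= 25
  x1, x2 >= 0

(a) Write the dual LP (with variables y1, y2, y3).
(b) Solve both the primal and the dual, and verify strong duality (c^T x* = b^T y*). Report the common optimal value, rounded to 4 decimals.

The standard primal-dual pair for 'max c^T x s.t. A x <= b, x >= 0' is:
  Dual:  min b^T y  s.t.  A^T y >= c,  y >= 0.

So the dual LP is:
  minimize  9y1 + 6y2 + 25y3
  subject to:
    y1 + 4y3 >= 3
    y2 + 4y3 >= 1
    y1, y2, y3 >= 0

Solving the primal: x* = (6.25, 0).
  primal value c^T x* = 18.75.
Solving the dual: y* = (0, 0, 0.75).
  dual value b^T y* = 18.75.
Strong duality: c^T x* = b^T y*. Confirmed.

18.75


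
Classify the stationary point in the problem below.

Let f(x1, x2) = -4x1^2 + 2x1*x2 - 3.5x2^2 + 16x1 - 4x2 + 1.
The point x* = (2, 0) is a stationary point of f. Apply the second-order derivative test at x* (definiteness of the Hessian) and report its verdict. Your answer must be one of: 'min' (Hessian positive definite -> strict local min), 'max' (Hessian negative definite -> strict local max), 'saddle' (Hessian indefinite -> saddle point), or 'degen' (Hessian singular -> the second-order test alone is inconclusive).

Compute the Hessian H = grad^2 f:
  H = [[-8, 2], [2, -7]]
Verify stationarity: grad f(x*) = H x* + g = (0, 0).
Eigenvalues of H: -9.5616, -5.4384.
Both eigenvalues < 0, so H is negative definite -> x* is a strict local max.

max


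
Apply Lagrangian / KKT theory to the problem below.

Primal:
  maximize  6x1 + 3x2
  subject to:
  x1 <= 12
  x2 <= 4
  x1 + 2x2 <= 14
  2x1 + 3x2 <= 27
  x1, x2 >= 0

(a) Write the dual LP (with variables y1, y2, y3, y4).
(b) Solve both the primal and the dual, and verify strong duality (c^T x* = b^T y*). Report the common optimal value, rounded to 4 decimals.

The standard primal-dual pair for 'max c^T x s.t. A x <= b, x >= 0' is:
  Dual:  min b^T y  s.t.  A^T y >= c,  y >= 0.

So the dual LP is:
  minimize  12y1 + 4y2 + 14y3 + 27y4
  subject to:
    y1 + y3 + 2y4 >= 6
    y2 + 2y3 + 3y4 >= 3
    y1, y2, y3, y4 >= 0

Solving the primal: x* = (12, 1).
  primal value c^T x* = 75.
Solving the dual: y* = (4, 0, 0, 1).
  dual value b^T y* = 75.
Strong duality: c^T x* = b^T y*. Confirmed.

75


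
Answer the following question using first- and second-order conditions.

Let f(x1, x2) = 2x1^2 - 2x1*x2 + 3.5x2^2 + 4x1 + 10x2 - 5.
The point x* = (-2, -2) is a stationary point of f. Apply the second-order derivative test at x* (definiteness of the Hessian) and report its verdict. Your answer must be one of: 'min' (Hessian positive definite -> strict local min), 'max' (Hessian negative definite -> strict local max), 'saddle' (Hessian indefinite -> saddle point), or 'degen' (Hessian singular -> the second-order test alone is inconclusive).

Compute the Hessian H = grad^2 f:
  H = [[4, -2], [-2, 7]]
Verify stationarity: grad f(x*) = H x* + g = (0, 0).
Eigenvalues of H: 3, 8.
Both eigenvalues > 0, so H is positive definite -> x* is a strict local min.

min


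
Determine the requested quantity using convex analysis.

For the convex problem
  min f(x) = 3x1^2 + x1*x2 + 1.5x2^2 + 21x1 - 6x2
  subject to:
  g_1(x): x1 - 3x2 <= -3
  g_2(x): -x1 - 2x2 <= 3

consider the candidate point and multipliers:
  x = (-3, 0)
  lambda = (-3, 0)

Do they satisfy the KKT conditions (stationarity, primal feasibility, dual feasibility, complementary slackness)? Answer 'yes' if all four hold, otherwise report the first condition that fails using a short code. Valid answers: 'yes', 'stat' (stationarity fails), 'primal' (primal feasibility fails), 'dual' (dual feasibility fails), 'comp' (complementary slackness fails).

Gradient of f: grad f(x) = Q x + c = (3, -9)
Constraint values g_i(x) = a_i^T x - b_i:
  g_1((-3, 0)) = 0
  g_2((-3, 0)) = 0
Stationarity residual: grad f(x) + sum_i lambda_i a_i = (0, 0)
  -> stationarity OK
Primal feasibility (all g_i <= 0): OK
Dual feasibility (all lambda_i >= 0): FAILS
Complementary slackness (lambda_i * g_i(x) = 0 for all i): OK

Verdict: the first failing condition is dual_feasibility -> dual.

dual


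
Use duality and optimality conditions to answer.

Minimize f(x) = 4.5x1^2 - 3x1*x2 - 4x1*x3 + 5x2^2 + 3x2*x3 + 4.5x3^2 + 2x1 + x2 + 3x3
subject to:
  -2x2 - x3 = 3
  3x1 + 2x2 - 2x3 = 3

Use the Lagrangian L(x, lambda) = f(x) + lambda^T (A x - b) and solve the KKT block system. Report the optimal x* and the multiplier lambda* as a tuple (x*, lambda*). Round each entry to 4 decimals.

Form the Lagrangian:
  L(x, lambda) = (1/2) x^T Q x + c^T x + lambda^T (A x - b)
Stationarity (grad_x L = 0): Q x + c + A^T lambda = 0.
Primal feasibility: A x = b.

This gives the KKT block system:
  [ Q   A^T ] [ x     ]   [-c ]
  [ A    0  ] [ lambda ] = [ b ]

Solving the linear system:
  x*      = (0, -0.5, -2)
  lambda* = (-8.8333, -3.8333)
  f(x*)   = 15.75

x* = (0, -0.5, -2), lambda* = (-8.8333, -3.8333)


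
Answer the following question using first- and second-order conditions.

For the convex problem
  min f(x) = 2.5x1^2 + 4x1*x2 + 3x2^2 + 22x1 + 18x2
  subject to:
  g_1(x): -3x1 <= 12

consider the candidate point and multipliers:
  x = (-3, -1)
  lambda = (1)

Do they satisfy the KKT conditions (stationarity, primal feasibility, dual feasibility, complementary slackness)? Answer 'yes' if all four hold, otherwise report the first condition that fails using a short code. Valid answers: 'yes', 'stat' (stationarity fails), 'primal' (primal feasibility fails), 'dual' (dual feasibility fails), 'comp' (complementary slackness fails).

Gradient of f: grad f(x) = Q x + c = (3, 0)
Constraint values g_i(x) = a_i^T x - b_i:
  g_1((-3, -1)) = -3
Stationarity residual: grad f(x) + sum_i lambda_i a_i = (0, 0)
  -> stationarity OK
Primal feasibility (all g_i <= 0): OK
Dual feasibility (all lambda_i >= 0): OK
Complementary slackness (lambda_i * g_i(x) = 0 for all i): FAILS

Verdict: the first failing condition is complementary_slackness -> comp.

comp


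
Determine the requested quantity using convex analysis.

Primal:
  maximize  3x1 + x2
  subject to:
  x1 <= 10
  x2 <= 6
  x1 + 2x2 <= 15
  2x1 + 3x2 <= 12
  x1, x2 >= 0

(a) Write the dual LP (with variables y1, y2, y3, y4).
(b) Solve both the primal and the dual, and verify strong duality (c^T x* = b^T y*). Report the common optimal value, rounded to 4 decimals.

The standard primal-dual pair for 'max c^T x s.t. A x <= b, x >= 0' is:
  Dual:  min b^T y  s.t.  A^T y >= c,  y >= 0.

So the dual LP is:
  minimize  10y1 + 6y2 + 15y3 + 12y4
  subject to:
    y1 + y3 + 2y4 >= 3
    y2 + 2y3 + 3y4 >= 1
    y1, y2, y3, y4 >= 0

Solving the primal: x* = (6, 0).
  primal value c^T x* = 18.
Solving the dual: y* = (0, 0, 0, 1.5).
  dual value b^T y* = 18.
Strong duality: c^T x* = b^T y*. Confirmed.

18


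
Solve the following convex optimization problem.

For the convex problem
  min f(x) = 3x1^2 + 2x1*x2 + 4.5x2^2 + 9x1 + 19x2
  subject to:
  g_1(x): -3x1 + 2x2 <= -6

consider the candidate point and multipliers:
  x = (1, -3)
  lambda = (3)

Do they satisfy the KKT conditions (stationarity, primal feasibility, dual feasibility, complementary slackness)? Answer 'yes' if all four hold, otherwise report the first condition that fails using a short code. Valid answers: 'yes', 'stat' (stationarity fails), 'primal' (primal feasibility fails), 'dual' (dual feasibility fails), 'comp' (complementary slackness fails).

Gradient of f: grad f(x) = Q x + c = (9, -6)
Constraint values g_i(x) = a_i^T x - b_i:
  g_1((1, -3)) = -3
Stationarity residual: grad f(x) + sum_i lambda_i a_i = (0, 0)
  -> stationarity OK
Primal feasibility (all g_i <= 0): OK
Dual feasibility (all lambda_i >= 0): OK
Complementary slackness (lambda_i * g_i(x) = 0 for all i): FAILS

Verdict: the first failing condition is complementary_slackness -> comp.

comp


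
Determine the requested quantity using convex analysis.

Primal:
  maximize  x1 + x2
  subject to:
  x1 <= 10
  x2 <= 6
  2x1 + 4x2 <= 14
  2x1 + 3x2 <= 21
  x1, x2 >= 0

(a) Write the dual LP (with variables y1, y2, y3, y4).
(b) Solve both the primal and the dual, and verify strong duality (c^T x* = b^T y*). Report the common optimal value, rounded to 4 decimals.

The standard primal-dual pair for 'max c^T x s.t. A x <= b, x >= 0' is:
  Dual:  min b^T y  s.t.  A^T y >= c,  y >= 0.

So the dual LP is:
  minimize  10y1 + 6y2 + 14y3 + 21y4
  subject to:
    y1 + 2y3 + 2y4 >= 1
    y2 + 4y3 + 3y4 >= 1
    y1, y2, y3, y4 >= 0

Solving the primal: x* = (7, 0).
  primal value c^T x* = 7.
Solving the dual: y* = (0, 0, 0.5, 0).
  dual value b^T y* = 7.
Strong duality: c^T x* = b^T y*. Confirmed.

7


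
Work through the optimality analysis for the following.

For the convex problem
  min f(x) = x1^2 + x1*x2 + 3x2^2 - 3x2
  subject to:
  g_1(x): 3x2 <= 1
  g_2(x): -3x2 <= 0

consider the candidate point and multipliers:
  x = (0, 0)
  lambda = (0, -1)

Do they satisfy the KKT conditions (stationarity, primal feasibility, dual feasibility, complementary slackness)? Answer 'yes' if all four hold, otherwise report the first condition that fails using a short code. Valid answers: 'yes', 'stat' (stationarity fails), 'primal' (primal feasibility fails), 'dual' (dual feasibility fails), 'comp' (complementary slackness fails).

Gradient of f: grad f(x) = Q x + c = (0, -3)
Constraint values g_i(x) = a_i^T x - b_i:
  g_1((0, 0)) = -1
  g_2((0, 0)) = 0
Stationarity residual: grad f(x) + sum_i lambda_i a_i = (0, 0)
  -> stationarity OK
Primal feasibility (all g_i <= 0): OK
Dual feasibility (all lambda_i >= 0): FAILS
Complementary slackness (lambda_i * g_i(x) = 0 for all i): OK

Verdict: the first failing condition is dual_feasibility -> dual.

dual


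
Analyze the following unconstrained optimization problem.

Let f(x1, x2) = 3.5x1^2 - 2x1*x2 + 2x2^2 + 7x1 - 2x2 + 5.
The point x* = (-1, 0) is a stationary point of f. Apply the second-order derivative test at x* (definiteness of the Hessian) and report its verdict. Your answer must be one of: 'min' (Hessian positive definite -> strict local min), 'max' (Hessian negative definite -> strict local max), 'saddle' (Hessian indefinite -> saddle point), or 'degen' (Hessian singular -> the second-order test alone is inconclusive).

Compute the Hessian H = grad^2 f:
  H = [[7, -2], [-2, 4]]
Verify stationarity: grad f(x*) = H x* + g = (0, 0).
Eigenvalues of H: 3, 8.
Both eigenvalues > 0, so H is positive definite -> x* is a strict local min.

min


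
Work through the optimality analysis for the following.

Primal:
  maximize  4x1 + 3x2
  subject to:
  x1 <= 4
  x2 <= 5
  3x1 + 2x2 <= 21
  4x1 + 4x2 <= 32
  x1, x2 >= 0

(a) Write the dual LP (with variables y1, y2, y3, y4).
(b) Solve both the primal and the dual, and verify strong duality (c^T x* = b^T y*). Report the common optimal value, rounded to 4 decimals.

The standard primal-dual pair for 'max c^T x s.t. A x <= b, x >= 0' is:
  Dual:  min b^T y  s.t.  A^T y >= c,  y >= 0.

So the dual LP is:
  minimize  4y1 + 5y2 + 21y3 + 32y4
  subject to:
    y1 + 3y3 + 4y4 >= 4
    y2 + 2y3 + 4y4 >= 3
    y1, y2, y3, y4 >= 0

Solving the primal: x* = (4, 4).
  primal value c^T x* = 28.
Solving the dual: y* = (1, 0, 0, 0.75).
  dual value b^T y* = 28.
Strong duality: c^T x* = b^T y*. Confirmed.

28


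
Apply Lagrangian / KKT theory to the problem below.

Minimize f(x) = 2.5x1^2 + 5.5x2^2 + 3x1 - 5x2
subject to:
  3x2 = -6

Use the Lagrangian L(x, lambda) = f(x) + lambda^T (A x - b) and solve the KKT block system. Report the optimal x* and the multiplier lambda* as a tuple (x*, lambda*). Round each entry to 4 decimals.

Form the Lagrangian:
  L(x, lambda) = (1/2) x^T Q x + c^T x + lambda^T (A x - b)
Stationarity (grad_x L = 0): Q x + c + A^T lambda = 0.
Primal feasibility: A x = b.

This gives the KKT block system:
  [ Q   A^T ] [ x     ]   [-c ]
  [ A    0  ] [ lambda ] = [ b ]

Solving the linear system:
  x*      = (-0.6, -2)
  lambda* = (9)
  f(x*)   = 31.1

x* = (-0.6, -2), lambda* = (9)


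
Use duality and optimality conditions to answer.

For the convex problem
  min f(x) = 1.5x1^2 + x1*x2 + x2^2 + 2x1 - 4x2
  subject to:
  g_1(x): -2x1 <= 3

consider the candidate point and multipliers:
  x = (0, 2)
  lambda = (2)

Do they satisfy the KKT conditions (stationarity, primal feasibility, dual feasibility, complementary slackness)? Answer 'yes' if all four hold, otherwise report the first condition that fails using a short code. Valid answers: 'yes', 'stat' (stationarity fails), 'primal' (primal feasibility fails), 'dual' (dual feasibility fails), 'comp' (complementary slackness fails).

Gradient of f: grad f(x) = Q x + c = (4, 0)
Constraint values g_i(x) = a_i^T x - b_i:
  g_1((0, 2)) = -3
Stationarity residual: grad f(x) + sum_i lambda_i a_i = (0, 0)
  -> stationarity OK
Primal feasibility (all g_i <= 0): OK
Dual feasibility (all lambda_i >= 0): OK
Complementary slackness (lambda_i * g_i(x) = 0 for all i): FAILS

Verdict: the first failing condition is complementary_slackness -> comp.

comp


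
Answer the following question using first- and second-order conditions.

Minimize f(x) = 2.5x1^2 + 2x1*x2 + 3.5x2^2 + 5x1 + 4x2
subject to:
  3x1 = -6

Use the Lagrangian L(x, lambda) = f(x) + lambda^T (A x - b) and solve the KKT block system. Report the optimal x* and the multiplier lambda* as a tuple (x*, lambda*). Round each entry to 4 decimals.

Form the Lagrangian:
  L(x, lambda) = (1/2) x^T Q x + c^T x + lambda^T (A x - b)
Stationarity (grad_x L = 0): Q x + c + A^T lambda = 0.
Primal feasibility: A x = b.

This gives the KKT block system:
  [ Q   A^T ] [ x     ]   [-c ]
  [ A    0  ] [ lambda ] = [ b ]

Solving the linear system:
  x*      = (-2, 0)
  lambda* = (1.6667)
  f(x*)   = 0

x* = (-2, 0), lambda* = (1.6667)


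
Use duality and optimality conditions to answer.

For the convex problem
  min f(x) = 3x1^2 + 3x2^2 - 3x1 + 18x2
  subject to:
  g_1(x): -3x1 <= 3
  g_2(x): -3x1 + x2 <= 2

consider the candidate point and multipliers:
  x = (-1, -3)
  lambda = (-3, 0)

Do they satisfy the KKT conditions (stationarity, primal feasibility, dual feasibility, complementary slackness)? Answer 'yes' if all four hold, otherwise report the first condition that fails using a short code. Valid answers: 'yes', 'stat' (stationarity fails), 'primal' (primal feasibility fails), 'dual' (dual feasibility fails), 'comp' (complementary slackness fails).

Gradient of f: grad f(x) = Q x + c = (-9, 0)
Constraint values g_i(x) = a_i^T x - b_i:
  g_1((-1, -3)) = 0
  g_2((-1, -3)) = -2
Stationarity residual: grad f(x) + sum_i lambda_i a_i = (0, 0)
  -> stationarity OK
Primal feasibility (all g_i <= 0): OK
Dual feasibility (all lambda_i >= 0): FAILS
Complementary slackness (lambda_i * g_i(x) = 0 for all i): OK

Verdict: the first failing condition is dual_feasibility -> dual.

dual


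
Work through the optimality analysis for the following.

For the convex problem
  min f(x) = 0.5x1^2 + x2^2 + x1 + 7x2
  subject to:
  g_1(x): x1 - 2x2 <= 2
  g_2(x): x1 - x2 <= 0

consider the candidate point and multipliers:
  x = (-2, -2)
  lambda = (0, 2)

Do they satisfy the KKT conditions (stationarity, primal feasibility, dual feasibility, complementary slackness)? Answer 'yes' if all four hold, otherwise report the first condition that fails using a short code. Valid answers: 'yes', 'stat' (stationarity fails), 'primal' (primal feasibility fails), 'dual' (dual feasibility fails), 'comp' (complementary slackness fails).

Gradient of f: grad f(x) = Q x + c = (-1, 3)
Constraint values g_i(x) = a_i^T x - b_i:
  g_1((-2, -2)) = 0
  g_2((-2, -2)) = 0
Stationarity residual: grad f(x) + sum_i lambda_i a_i = (1, 1)
  -> stationarity FAILS
Primal feasibility (all g_i <= 0): OK
Dual feasibility (all lambda_i >= 0): OK
Complementary slackness (lambda_i * g_i(x) = 0 for all i): OK

Verdict: the first failing condition is stationarity -> stat.

stat


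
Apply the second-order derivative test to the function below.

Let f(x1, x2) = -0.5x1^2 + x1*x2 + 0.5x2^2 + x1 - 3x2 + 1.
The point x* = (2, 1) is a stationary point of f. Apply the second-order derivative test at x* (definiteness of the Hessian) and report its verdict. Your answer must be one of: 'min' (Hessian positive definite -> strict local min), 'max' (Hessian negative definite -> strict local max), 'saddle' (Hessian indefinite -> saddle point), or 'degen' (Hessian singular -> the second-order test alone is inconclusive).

Compute the Hessian H = grad^2 f:
  H = [[-1, 1], [1, 1]]
Verify stationarity: grad f(x*) = H x* + g = (0, 0).
Eigenvalues of H: -1.4142, 1.4142.
Eigenvalues have mixed signs, so H is indefinite -> x* is a saddle point.

saddle


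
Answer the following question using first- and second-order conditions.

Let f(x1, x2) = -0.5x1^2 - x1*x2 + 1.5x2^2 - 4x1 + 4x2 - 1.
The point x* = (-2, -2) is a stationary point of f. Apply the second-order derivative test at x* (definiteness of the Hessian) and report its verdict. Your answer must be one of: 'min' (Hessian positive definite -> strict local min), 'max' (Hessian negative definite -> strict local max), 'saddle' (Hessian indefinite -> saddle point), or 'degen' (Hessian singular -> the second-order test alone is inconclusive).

Compute the Hessian H = grad^2 f:
  H = [[-1, -1], [-1, 3]]
Verify stationarity: grad f(x*) = H x* + g = (0, 0).
Eigenvalues of H: -1.2361, 3.2361.
Eigenvalues have mixed signs, so H is indefinite -> x* is a saddle point.

saddle


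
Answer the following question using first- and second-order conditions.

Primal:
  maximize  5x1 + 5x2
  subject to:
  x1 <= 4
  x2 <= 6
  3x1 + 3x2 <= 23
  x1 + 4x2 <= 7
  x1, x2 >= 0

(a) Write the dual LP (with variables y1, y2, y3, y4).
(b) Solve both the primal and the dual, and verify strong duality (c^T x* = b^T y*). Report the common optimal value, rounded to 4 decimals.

The standard primal-dual pair for 'max c^T x s.t. A x <= b, x >= 0' is:
  Dual:  min b^T y  s.t.  A^T y >= c,  y >= 0.

So the dual LP is:
  minimize  4y1 + 6y2 + 23y3 + 7y4
  subject to:
    y1 + 3y3 + y4 >= 5
    y2 + 3y3 + 4y4 >= 5
    y1, y2, y3, y4 >= 0

Solving the primal: x* = (4, 0.75).
  primal value c^T x* = 23.75.
Solving the dual: y* = (3.75, 0, 0, 1.25).
  dual value b^T y* = 23.75.
Strong duality: c^T x* = b^T y*. Confirmed.

23.75
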